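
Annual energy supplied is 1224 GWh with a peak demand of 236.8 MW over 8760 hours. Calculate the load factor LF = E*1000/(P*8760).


LF = 1224 * 1000 / (236.8 * 8760) = 0.5901


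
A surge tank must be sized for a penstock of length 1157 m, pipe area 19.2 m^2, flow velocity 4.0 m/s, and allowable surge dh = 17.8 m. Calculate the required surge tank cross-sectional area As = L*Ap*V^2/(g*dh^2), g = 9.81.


As = 1157 * 19.2 * 4.0^2 / (9.81 * 17.8^2) = 114.3525 m^2


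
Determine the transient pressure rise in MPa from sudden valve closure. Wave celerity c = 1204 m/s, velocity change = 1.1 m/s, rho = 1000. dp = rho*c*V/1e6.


dp = 1000 * 1204 * 1.1 / 1e6 = 1.3244 MPa


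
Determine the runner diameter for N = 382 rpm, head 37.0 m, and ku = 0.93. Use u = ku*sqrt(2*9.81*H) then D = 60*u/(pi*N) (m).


u = 0.93 * sqrt(2*9.81*37.0) = 25.0572 m/s
D = 60 * 25.0572 / (pi * 382) = 1.2528 m


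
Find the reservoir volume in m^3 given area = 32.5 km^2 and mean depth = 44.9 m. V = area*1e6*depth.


V = 32.5 * 1e6 * 44.9 = 1.4592e+09 m^3


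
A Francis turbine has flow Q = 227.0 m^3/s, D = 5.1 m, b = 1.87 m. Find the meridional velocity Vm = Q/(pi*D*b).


Vm = 227.0 / (pi * 5.1 * 1.87) = 7.5764 m/s


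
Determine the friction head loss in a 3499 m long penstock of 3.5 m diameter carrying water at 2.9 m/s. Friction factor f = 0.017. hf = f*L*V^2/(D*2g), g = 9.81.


hf = 0.017 * 3499 * 2.9^2 / (3.5 * 2 * 9.81) = 7.2849 m


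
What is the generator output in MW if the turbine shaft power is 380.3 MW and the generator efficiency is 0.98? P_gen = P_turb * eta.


P_gen = 380.3 * 0.98 = 372.6940 MW


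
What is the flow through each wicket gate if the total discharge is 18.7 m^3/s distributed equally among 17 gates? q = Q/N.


q = 18.7 / 17 = 1.1000 m^3/s


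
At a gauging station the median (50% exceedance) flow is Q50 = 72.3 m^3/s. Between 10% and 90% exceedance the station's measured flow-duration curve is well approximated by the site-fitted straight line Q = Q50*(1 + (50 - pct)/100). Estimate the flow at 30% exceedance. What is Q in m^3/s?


Q = 72.3 * (1 + (50 - 30)/100) = 86.7600 m^3/s


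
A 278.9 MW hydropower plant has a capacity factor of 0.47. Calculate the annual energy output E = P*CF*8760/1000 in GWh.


E = 278.9 * 0.47 * 8760 / 1000 = 1148.2871 GWh


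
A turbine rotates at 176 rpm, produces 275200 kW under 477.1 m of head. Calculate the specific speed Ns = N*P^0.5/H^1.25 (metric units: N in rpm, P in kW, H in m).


Ns = 176 * 275200^0.5 / 477.1^1.25 = 41.4071


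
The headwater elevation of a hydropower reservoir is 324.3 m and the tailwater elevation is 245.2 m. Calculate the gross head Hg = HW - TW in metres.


Hg = 324.3 - 245.2 = 79.1000 m


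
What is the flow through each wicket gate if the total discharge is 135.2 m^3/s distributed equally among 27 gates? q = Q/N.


q = 135.2 / 27 = 5.0074 m^3/s


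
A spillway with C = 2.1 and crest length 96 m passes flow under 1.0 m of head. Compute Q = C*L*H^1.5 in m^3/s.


Q = 2.1 * 96 * 1.0^1.5 = 201.6000 m^3/s


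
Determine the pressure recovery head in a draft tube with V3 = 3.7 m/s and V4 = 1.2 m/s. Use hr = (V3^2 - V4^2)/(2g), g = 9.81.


hr = (3.7^2 - 1.2^2) / (2*9.81) = 0.6244 m


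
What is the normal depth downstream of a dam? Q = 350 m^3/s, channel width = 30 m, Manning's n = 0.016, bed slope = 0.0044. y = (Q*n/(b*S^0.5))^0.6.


y = (350 * 0.016 / (30 * 0.0044^0.5))^0.6 = 1.8604 m


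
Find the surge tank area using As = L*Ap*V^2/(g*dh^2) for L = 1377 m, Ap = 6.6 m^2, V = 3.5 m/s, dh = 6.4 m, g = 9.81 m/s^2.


As = 1377 * 6.6 * 3.5^2 / (9.81 * 6.4^2) = 277.0671 m^2


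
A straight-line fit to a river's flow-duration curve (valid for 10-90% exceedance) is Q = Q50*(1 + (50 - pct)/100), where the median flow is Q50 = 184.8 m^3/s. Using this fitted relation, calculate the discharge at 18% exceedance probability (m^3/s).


Q = 184.8 * (1 + (50 - 18)/100) = 243.9360 m^3/s


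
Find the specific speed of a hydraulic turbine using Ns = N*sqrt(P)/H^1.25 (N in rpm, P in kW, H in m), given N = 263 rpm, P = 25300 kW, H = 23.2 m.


Ns = 263 * 25300^0.5 / 23.2^1.25 = 821.5917


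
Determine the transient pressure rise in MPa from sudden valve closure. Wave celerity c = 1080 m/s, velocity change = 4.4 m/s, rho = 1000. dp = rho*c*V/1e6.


dp = 1000 * 1080 * 4.4 / 1e6 = 4.7520 MPa


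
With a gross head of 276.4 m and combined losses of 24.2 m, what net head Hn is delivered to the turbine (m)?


Hn = 276.4 - 24.2 = 252.2000 m


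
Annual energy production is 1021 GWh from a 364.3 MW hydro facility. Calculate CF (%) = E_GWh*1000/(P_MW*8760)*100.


CF = 1021 * 1000 / (364.3 * 8760) * 100 = 31.9936 %


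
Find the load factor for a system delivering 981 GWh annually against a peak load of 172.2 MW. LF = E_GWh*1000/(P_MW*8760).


LF = 981 * 1000 / (172.2 * 8760) = 0.6503


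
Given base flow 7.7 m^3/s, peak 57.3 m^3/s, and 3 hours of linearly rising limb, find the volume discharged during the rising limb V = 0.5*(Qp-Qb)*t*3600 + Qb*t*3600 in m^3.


V = 0.5*(57.3 - 7.7)*3*3600 + 7.7*3*3600 = 351000.0000 m^3


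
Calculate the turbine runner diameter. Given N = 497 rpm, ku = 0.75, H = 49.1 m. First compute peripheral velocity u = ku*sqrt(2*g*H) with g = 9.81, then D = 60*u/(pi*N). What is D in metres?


u = 0.75 * sqrt(2*9.81*49.1) = 23.2783 m/s
D = 60 * 23.2783 / (pi * 497) = 0.8945 m


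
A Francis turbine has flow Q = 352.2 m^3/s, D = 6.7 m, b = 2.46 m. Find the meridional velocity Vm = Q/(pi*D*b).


Vm = 352.2 / (pi * 6.7 * 2.46) = 6.8019 m/s


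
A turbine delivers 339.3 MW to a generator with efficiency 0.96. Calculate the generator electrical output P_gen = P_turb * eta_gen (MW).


P_gen = 339.3 * 0.96 = 325.7280 MW


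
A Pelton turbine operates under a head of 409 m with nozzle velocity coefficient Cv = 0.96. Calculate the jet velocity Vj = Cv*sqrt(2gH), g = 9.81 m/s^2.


Vj = 0.96 * sqrt(2*9.81*409) = 85.9968 m/s


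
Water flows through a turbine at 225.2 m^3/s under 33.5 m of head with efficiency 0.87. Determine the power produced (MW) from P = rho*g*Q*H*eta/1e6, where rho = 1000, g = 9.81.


P = 1000 * 9.81 * 225.2 * 33.5 * 0.87 / 1e6 = 64.3875 MW


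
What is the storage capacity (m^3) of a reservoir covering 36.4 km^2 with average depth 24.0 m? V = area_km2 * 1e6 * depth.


V = 36.4 * 1e6 * 24.0 = 8.7360e+08 m^3


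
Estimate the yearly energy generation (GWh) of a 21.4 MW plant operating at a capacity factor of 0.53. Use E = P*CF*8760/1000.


E = 21.4 * 0.53 * 8760 / 1000 = 99.3559 GWh


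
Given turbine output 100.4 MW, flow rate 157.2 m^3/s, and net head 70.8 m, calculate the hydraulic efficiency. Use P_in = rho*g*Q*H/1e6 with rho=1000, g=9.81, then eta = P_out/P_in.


P_in = 1000 * 9.81 * 157.2 * 70.8 / 1e6 = 109.1829 MW
eta = 100.4 / 109.1829 = 0.9196


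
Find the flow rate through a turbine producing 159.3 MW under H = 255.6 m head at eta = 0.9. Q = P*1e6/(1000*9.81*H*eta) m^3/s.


Q = 159.3 * 1e6 / (1000 * 9.81 * 255.6 * 0.9) = 70.5900 m^3/s


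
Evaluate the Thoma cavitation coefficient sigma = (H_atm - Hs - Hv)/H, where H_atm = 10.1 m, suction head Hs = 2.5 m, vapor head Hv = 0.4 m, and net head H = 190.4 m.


sigma = (10.1 - 2.5 - 0.4) / 190.4 = 0.0378


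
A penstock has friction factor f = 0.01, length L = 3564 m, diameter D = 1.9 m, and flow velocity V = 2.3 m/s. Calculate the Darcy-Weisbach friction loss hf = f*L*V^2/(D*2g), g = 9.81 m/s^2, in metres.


hf = 0.01 * 3564 * 2.3^2 / (1.9 * 2 * 9.81) = 5.0576 m


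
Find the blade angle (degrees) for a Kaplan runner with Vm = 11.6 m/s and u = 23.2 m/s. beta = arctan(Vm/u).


beta = arctan(11.6 / 23.2) = 26.5651 degrees


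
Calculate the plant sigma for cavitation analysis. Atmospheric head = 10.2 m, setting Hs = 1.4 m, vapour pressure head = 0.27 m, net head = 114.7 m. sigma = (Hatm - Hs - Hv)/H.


sigma = (10.2 - 1.4 - 0.27) / 114.7 = 0.0744


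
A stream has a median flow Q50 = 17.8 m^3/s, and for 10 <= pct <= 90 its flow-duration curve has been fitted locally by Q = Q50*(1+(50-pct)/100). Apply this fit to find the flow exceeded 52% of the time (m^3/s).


Q = 17.8 * (1 + (50 - 52)/100) = 17.4440 m^3/s


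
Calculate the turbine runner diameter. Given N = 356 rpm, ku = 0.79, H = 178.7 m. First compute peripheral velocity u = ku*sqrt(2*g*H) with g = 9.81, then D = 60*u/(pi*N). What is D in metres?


u = 0.79 * sqrt(2*9.81*178.7) = 46.7777 m/s
D = 60 * 46.7777 / (pi * 356) = 2.5095 m


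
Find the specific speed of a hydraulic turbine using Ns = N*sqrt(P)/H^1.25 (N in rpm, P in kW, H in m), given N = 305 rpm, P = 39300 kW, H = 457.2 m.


Ns = 305 * 39300^0.5 / 457.2^1.25 = 28.5998


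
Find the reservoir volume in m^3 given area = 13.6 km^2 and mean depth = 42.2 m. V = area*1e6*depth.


V = 13.6 * 1e6 * 42.2 = 5.7392e+08 m^3


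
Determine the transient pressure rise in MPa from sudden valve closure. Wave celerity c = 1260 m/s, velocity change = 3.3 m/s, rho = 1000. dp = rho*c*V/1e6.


dp = 1000 * 1260 * 3.3 / 1e6 = 4.1580 MPa


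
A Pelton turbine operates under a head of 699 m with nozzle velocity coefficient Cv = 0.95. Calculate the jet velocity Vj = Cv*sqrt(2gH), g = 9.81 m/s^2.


Vj = 0.95 * sqrt(2*9.81*699) = 111.2530 m/s


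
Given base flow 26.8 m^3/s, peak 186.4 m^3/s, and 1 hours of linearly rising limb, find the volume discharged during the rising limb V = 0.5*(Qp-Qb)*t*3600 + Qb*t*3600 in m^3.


V = 0.5*(186.4 - 26.8)*1*3600 + 26.8*1*3600 = 383760.0000 m^3


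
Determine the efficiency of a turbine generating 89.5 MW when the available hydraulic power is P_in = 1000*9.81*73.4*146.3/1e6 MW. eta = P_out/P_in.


P_in = 1000 * 9.81 * 73.4 * 146.3 / 1e6 = 105.3439 MW
eta = 89.5 / 105.3439 = 0.8496


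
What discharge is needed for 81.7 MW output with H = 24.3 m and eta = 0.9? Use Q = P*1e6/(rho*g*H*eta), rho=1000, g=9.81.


Q = 81.7 * 1e6 / (1000 * 9.81 * 24.3 * 0.9) = 380.8064 m^3/s


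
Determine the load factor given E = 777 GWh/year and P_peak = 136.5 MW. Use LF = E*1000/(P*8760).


LF = 777 * 1000 / (136.5 * 8760) = 0.6498


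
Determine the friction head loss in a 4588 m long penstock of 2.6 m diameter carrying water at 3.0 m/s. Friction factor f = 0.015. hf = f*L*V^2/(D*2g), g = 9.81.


hf = 0.015 * 4588 * 3.0^2 / (2.6 * 2 * 9.81) = 12.1418 m


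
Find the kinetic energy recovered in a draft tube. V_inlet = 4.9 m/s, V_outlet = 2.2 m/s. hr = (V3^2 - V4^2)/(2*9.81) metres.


hr = (4.9^2 - 2.2^2) / (2*9.81) = 0.9771 m


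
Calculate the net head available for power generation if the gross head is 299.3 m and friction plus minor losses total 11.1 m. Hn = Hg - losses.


Hn = 299.3 - 11.1 = 288.2000 m


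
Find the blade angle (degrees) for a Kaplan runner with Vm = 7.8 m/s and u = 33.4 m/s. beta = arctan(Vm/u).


beta = arctan(7.8 / 33.4) = 13.1449 degrees


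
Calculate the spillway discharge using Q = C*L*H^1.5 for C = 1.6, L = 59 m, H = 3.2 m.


Q = 1.6 * 59 * 3.2^1.5 = 540.3771 m^3/s


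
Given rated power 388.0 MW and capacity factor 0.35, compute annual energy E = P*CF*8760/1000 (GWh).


E = 388.0 * 0.35 * 8760 / 1000 = 1189.6080 GWh


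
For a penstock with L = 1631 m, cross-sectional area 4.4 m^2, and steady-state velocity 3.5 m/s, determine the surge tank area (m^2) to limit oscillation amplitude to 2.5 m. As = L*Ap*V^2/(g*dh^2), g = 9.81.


As = 1631 * 4.4 * 3.5^2 / (9.81 * 2.5^2) = 1433.8169 m^2


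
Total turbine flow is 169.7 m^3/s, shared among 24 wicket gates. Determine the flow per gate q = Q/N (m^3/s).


q = 169.7 / 24 = 7.0708 m^3/s


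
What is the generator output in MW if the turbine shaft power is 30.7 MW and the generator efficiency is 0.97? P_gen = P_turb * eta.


P_gen = 30.7 * 0.97 = 29.7790 MW


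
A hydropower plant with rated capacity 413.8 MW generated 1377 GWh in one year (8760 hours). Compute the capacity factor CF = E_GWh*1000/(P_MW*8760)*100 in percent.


CF = 1377 * 1000 / (413.8 * 8760) * 100 = 37.9874 %


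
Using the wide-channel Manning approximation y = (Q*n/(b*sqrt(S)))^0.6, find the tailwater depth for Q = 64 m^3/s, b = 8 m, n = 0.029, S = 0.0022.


y = (64 * 0.029 / (8 * 0.0022^0.5))^0.6 = 2.6096 m


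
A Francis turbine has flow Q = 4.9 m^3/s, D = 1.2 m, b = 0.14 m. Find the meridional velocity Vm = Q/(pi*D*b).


Vm = 4.9 / (pi * 1.2 * 0.14) = 9.2840 m/s


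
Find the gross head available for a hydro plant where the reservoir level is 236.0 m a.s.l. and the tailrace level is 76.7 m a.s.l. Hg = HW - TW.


Hg = 236.0 - 76.7 = 159.3000 m


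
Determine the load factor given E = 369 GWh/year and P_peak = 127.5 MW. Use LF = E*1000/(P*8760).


LF = 369 * 1000 / (127.5 * 8760) = 0.3304


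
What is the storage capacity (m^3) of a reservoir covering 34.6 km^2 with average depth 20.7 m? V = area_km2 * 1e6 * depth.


V = 34.6 * 1e6 * 20.7 = 7.1622e+08 m^3


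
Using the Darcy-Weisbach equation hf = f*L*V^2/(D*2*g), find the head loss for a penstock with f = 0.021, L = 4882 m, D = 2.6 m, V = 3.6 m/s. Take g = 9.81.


hf = 0.021 * 4882 * 3.6^2 / (2.6 * 2 * 9.81) = 26.0465 m


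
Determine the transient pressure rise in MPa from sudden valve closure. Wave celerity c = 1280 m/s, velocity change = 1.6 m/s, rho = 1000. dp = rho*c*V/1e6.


dp = 1000 * 1280 * 1.6 / 1e6 = 2.0480 MPa


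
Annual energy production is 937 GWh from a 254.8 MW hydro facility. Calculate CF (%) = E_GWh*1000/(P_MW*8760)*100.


CF = 937 * 1000 / (254.8 * 8760) * 100 = 41.9794 %


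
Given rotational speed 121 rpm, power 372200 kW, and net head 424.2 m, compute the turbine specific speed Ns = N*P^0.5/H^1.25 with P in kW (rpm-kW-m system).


Ns = 121 * 372200^0.5 / 424.2^1.25 = 38.3451


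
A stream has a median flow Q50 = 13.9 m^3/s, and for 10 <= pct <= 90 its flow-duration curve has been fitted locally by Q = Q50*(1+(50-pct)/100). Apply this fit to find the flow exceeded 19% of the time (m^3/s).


Q = 13.9 * (1 + (50 - 19)/100) = 18.2090 m^3/s


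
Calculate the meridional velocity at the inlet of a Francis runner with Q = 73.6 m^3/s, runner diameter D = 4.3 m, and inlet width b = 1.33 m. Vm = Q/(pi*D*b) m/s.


Vm = 73.6 / (pi * 4.3 * 1.33) = 4.0965 m/s


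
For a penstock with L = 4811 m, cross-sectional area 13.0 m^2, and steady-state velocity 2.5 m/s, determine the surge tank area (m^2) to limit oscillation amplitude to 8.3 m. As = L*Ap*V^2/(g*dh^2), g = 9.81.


As = 4811 * 13.0 * 2.5^2 / (9.81 * 8.3^2) = 578.4070 m^2


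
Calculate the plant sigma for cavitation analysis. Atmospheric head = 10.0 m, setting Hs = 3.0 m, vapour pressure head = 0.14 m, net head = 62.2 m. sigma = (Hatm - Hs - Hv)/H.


sigma = (10.0 - 3.0 - 0.14) / 62.2 = 0.1103


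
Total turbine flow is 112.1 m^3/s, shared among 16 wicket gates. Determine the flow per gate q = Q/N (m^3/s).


q = 112.1 / 16 = 7.0062 m^3/s


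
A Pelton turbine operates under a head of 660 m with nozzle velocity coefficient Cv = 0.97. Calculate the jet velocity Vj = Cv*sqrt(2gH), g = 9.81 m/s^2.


Vj = 0.97 * sqrt(2*9.81*660) = 110.3807 m/s


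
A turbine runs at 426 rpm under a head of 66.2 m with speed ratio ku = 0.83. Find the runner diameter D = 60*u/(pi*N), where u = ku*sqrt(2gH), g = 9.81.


u = 0.83 * sqrt(2*9.81*66.2) = 29.9128 m/s
D = 60 * 29.9128 / (pi * 426) = 1.3411 m


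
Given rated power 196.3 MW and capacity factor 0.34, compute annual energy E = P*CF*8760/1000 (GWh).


E = 196.3 * 0.34 * 8760 / 1000 = 584.6599 GWh


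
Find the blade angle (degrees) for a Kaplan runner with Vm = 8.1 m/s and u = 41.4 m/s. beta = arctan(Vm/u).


beta = arctan(8.1 / 41.4) = 11.0702 degrees


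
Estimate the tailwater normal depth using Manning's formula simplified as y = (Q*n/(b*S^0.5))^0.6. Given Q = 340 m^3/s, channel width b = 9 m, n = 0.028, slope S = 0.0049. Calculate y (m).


y = (340 * 0.028 / (9 * 0.0049^0.5))^0.6 = 5.1001 m


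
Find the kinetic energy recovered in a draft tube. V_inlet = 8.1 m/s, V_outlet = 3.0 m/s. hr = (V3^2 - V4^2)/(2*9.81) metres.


hr = (8.1^2 - 3.0^2) / (2*9.81) = 2.8853 m


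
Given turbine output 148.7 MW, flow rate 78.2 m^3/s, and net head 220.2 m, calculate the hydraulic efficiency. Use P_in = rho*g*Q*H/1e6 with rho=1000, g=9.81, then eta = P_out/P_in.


P_in = 1000 * 9.81 * 78.2 * 220.2 / 1e6 = 168.9247 MW
eta = 148.7 / 168.9247 = 0.8803


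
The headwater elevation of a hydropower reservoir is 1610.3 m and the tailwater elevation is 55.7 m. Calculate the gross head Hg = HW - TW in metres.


Hg = 1610.3 - 55.7 = 1554.6000 m


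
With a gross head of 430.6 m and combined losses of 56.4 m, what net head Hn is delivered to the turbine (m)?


Hn = 430.6 - 56.4 = 374.2000 m


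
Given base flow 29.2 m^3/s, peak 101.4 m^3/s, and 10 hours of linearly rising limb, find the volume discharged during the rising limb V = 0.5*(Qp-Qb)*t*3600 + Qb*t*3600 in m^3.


V = 0.5*(101.4 - 29.2)*10*3600 + 29.2*10*3600 = 2.3508e+06 m^3


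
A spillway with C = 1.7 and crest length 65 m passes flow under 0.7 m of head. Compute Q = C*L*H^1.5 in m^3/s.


Q = 1.7 * 65 * 0.7^1.5 = 64.7157 m^3/s


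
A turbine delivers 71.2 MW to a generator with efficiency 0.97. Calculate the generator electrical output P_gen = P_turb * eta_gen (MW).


P_gen = 71.2 * 0.97 = 69.0640 MW


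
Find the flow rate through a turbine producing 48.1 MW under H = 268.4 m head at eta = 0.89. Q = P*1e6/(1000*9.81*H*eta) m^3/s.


Q = 48.1 * 1e6 / (1000 * 9.81 * 268.4 * 0.89) = 20.5260 m^3/s


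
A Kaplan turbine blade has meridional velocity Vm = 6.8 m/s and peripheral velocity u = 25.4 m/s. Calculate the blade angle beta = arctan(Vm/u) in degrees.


beta = arctan(6.8 / 25.4) = 14.9876 degrees


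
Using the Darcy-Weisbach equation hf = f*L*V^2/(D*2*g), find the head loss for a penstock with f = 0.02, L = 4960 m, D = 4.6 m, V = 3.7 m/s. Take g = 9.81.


hf = 0.02 * 4960 * 3.7^2 / (4.6 * 2 * 9.81) = 15.0473 m


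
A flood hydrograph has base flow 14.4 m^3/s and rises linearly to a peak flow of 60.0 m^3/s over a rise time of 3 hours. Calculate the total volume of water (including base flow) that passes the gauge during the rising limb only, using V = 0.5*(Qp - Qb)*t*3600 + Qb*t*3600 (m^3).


V = 0.5*(60.0 - 14.4)*3*3600 + 14.4*3*3600 = 401760.0000 m^3


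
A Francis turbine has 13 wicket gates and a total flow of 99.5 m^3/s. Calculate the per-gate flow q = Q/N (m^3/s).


q = 99.5 / 13 = 7.6538 m^3/s


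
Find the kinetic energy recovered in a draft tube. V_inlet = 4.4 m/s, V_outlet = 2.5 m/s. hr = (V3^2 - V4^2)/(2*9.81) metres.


hr = (4.4^2 - 2.5^2) / (2*9.81) = 0.6682 m


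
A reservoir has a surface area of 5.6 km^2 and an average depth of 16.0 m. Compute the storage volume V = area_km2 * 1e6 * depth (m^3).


V = 5.6 * 1e6 * 16.0 = 8.9600e+07 m^3


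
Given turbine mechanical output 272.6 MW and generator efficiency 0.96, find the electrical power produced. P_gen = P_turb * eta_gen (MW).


P_gen = 272.6 * 0.96 = 261.6960 MW


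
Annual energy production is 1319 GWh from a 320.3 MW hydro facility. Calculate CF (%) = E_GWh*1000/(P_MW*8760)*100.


CF = 1319 * 1000 / (320.3 * 8760) * 100 = 47.0093 %


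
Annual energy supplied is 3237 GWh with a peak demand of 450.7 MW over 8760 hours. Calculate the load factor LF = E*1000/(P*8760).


LF = 3237 * 1000 / (450.7 * 8760) = 0.8199


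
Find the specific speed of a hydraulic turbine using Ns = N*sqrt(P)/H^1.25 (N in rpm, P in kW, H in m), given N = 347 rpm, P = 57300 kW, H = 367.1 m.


Ns = 347 * 57300^0.5 / 367.1^1.25 = 51.6924


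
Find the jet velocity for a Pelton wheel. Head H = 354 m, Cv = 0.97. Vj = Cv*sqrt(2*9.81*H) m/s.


Vj = 0.97 * sqrt(2*9.81*354) = 80.8394 m/s


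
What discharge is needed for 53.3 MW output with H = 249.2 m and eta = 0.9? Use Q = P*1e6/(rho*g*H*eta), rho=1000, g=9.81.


Q = 53.3 * 1e6 / (1000 * 9.81 * 249.2 * 0.9) = 24.2252 m^3/s


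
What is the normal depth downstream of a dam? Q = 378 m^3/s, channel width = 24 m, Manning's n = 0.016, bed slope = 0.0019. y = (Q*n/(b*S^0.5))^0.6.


y = (378 * 0.016 / (24 * 0.0019^0.5))^0.6 = 2.8656 m


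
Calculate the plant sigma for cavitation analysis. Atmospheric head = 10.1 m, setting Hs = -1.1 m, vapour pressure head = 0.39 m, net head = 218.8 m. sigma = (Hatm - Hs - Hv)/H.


sigma = (10.1 - (-1.1) - 0.39) / 218.8 = 0.0494


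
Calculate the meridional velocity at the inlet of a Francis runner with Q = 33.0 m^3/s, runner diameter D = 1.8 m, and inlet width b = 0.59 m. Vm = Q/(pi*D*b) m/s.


Vm = 33.0 / (pi * 1.8 * 0.59) = 9.8910 m/s


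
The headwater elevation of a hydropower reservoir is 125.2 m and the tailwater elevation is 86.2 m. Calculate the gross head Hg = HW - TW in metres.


Hg = 125.2 - 86.2 = 39.0000 m


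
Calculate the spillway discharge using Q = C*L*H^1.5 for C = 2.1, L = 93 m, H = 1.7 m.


Q = 2.1 * 93 * 1.7^1.5 = 432.8881 m^3/s


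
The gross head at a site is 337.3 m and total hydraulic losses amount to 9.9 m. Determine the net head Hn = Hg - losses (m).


Hn = 337.3 - 9.9 = 327.4000 m


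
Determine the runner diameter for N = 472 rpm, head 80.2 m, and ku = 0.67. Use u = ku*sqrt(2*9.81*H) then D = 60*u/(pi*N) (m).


u = 0.67 * sqrt(2*9.81*80.2) = 26.5773 m/s
D = 60 * 26.5773 / (pi * 472) = 1.0754 m


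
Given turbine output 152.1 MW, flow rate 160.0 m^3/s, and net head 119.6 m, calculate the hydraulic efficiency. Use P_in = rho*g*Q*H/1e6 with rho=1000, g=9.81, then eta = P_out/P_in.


P_in = 1000 * 9.81 * 160.0 * 119.6 / 1e6 = 187.7242 MW
eta = 152.1 / 187.7242 = 0.8102


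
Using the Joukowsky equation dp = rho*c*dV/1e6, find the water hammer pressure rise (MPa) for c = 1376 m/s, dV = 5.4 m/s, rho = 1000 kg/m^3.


dp = 1000 * 1376 * 5.4 / 1e6 = 7.4304 MPa


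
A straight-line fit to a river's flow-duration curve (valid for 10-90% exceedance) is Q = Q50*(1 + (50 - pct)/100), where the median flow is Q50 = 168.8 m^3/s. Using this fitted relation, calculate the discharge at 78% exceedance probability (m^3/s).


Q = 168.8 * (1 + (50 - 78)/100) = 121.5360 m^3/s


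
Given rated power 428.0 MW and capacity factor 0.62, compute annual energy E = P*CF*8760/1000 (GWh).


E = 428.0 * 0.62 * 8760 / 1000 = 2324.5536 GWh


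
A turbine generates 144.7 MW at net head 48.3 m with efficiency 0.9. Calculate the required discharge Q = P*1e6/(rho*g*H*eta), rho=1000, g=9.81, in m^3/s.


Q = 144.7 * 1e6 / (1000 * 9.81 * 48.3 * 0.9) = 339.3203 m^3/s


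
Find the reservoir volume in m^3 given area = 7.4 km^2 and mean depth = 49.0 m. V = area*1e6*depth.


V = 7.4 * 1e6 * 49.0 = 3.6260e+08 m^3


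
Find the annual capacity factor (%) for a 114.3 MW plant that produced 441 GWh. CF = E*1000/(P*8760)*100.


CF = 441 * 1000 / (114.3 * 8760) * 100 = 44.0442 %


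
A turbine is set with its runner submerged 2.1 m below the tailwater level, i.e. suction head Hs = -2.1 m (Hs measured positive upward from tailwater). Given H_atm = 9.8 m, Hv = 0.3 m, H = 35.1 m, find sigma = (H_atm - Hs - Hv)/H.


sigma = (9.8 - (-2.1) - 0.3) / 35.1 = 0.3305


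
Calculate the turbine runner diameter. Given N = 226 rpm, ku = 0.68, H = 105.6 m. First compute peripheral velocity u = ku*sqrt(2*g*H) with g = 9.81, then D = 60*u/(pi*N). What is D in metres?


u = 0.68 * sqrt(2*9.81*105.6) = 30.9521 m/s
D = 60 * 30.9521 / (pi * 226) = 2.6157 m


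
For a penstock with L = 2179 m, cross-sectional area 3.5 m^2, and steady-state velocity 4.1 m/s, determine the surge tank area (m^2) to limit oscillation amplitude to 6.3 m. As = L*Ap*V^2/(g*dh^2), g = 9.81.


As = 2179 * 3.5 * 4.1^2 / (9.81 * 6.3^2) = 329.2630 m^2


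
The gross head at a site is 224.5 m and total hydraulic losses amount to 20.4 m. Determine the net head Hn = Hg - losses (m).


Hn = 224.5 - 20.4 = 204.1000 m


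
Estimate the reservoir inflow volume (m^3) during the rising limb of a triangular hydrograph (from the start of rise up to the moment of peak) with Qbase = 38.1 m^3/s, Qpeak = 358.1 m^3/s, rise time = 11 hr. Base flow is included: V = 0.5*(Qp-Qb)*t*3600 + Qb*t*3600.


V = 0.5*(358.1 - 38.1)*11*3600 + 38.1*11*3600 = 7.8448e+06 m^3


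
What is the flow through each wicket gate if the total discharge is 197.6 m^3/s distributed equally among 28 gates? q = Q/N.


q = 197.6 / 28 = 7.0571 m^3/s


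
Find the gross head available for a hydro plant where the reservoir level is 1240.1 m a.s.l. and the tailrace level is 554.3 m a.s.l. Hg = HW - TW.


Hg = 1240.1 - 554.3 = 685.8000 m


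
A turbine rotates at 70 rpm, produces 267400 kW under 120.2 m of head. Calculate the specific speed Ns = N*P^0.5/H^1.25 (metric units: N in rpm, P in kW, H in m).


Ns = 70 * 267400^0.5 / 120.2^1.25 = 90.9490


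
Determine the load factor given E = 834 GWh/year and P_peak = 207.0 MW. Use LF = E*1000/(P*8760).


LF = 834 * 1000 / (207.0 * 8760) = 0.4599


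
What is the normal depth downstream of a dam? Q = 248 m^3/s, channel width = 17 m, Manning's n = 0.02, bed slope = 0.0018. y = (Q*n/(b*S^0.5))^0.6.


y = (248 * 0.02 / (17 * 0.0018^0.5))^0.6 = 3.1801 m


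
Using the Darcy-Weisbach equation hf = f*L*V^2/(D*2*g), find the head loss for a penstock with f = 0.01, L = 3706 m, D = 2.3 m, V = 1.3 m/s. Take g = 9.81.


hf = 0.01 * 3706 * 1.3^2 / (2.3 * 2 * 9.81) = 1.3879 m


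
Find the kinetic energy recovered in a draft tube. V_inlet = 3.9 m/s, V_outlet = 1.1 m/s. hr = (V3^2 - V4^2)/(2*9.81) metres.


hr = (3.9^2 - 1.1^2) / (2*9.81) = 0.7136 m


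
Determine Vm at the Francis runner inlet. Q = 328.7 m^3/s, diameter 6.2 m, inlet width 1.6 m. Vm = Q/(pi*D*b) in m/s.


Vm = 328.7 / (pi * 6.2 * 1.6) = 10.5472 m/s


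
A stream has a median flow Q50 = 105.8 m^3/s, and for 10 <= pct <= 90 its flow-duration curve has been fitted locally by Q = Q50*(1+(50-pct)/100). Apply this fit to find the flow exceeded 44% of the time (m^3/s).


Q = 105.8 * (1 + (50 - 44)/100) = 112.1480 m^3/s


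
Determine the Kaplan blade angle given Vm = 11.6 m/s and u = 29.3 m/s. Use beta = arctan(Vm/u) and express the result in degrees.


beta = arctan(11.6 / 29.3) = 21.5988 degrees


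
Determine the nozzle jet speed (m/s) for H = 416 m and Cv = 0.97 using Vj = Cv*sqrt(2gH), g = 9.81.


Vj = 0.97 * sqrt(2*9.81*416) = 87.6330 m/s


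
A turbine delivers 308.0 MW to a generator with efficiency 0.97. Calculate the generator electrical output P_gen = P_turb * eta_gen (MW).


P_gen = 308.0 * 0.97 = 298.7600 MW


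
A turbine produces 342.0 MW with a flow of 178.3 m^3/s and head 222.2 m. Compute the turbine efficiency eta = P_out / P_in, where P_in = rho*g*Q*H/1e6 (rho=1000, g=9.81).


P_in = 1000 * 9.81 * 178.3 * 222.2 / 1e6 = 388.6551 MW
eta = 342.0 / 388.6551 = 0.8800


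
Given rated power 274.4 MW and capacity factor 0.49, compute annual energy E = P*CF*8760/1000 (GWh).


E = 274.4 * 0.49 * 8760 / 1000 = 1177.8346 GWh


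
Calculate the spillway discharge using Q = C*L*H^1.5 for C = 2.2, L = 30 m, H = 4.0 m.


Q = 2.2 * 30 * 4.0^1.5 = 528.0000 m^3/s


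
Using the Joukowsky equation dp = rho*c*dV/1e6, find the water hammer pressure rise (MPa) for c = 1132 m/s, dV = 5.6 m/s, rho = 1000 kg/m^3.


dp = 1000 * 1132 * 5.6 / 1e6 = 6.3392 MPa


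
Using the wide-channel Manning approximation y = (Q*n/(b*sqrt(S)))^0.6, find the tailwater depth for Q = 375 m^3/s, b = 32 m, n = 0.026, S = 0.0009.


y = (375 * 0.026 / (32 * 0.0009^0.5))^0.6 = 4.0183 m


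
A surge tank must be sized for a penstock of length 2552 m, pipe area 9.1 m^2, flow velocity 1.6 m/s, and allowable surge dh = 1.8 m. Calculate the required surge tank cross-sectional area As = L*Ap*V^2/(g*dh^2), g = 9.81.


As = 2552 * 9.1 * 1.6^2 / (9.81 * 1.8^2) = 1870.4582 m^2


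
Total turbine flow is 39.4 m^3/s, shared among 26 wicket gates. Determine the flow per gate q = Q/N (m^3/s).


q = 39.4 / 26 = 1.5154 m^3/s


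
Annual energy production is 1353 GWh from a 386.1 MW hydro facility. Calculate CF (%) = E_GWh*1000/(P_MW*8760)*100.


CF = 1353 * 1000 / (386.1 * 8760) * 100 = 40.0031 %


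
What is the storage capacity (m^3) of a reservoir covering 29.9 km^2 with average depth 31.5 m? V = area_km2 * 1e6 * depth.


V = 29.9 * 1e6 * 31.5 = 9.4185e+08 m^3


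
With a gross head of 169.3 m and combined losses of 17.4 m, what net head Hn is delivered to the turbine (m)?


Hn = 169.3 - 17.4 = 151.9000 m


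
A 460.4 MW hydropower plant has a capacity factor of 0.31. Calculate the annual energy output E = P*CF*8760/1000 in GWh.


E = 460.4 * 0.31 * 8760 / 1000 = 1250.2622 GWh


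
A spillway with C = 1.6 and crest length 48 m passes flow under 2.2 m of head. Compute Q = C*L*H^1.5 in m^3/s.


Q = 1.6 * 48 * 2.2^1.5 = 250.6082 m^3/s


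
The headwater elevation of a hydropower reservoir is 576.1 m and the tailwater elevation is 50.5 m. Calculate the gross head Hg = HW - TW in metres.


Hg = 576.1 - 50.5 = 525.6000 m


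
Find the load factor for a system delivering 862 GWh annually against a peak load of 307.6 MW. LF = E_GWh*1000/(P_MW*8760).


LF = 862 * 1000 / (307.6 * 8760) = 0.3199


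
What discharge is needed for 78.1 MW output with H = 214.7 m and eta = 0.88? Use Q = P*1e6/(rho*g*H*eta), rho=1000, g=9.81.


Q = 78.1 * 1e6 / (1000 * 9.81 * 214.7 * 0.88) = 42.1374 m^3/s


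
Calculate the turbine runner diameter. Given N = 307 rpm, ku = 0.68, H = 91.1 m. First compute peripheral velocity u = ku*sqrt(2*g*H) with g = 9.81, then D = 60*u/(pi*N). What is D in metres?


u = 0.68 * sqrt(2*9.81*91.1) = 28.7487 m/s
D = 60 * 28.7487 / (pi * 307) = 1.7885 m


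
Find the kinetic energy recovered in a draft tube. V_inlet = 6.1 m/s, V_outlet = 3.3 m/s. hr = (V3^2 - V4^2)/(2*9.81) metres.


hr = (6.1^2 - 3.3^2) / (2*9.81) = 1.3415 m


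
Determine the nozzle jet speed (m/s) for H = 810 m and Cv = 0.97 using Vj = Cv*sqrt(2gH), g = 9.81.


Vj = 0.97 * sqrt(2*9.81*810) = 122.2823 m/s


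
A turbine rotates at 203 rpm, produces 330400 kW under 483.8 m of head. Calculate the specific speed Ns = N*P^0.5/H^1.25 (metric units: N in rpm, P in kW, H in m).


Ns = 203 * 330400^0.5 / 483.8^1.25 = 51.4261


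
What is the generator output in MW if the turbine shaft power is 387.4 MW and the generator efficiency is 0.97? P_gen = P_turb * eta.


P_gen = 387.4 * 0.97 = 375.7780 MW


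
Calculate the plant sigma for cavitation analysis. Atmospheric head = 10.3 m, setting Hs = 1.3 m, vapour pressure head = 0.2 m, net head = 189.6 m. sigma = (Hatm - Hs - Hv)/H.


sigma = (10.3 - 1.3 - 0.2) / 189.6 = 0.0464


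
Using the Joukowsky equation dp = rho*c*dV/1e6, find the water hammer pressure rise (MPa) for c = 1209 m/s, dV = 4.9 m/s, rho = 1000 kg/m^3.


dp = 1000 * 1209 * 4.9 / 1e6 = 5.9241 MPa


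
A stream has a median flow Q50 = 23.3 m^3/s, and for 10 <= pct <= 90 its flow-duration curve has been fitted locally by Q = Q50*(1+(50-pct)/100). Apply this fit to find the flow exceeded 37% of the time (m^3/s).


Q = 23.3 * (1 + (50 - 37)/100) = 26.3290 m^3/s


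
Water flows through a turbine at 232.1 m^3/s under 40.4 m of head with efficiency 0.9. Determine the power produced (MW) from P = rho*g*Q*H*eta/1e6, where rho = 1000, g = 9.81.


P = 1000 * 9.81 * 232.1 * 40.4 * 0.9 / 1e6 = 82.7881 MW


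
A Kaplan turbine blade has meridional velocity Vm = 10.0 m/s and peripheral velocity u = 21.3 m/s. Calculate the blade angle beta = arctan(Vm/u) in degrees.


beta = arctan(10.0 / 21.3) = 25.1493 degrees


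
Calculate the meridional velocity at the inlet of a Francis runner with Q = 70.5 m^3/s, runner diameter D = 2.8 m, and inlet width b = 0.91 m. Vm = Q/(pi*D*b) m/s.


Vm = 70.5 / (pi * 2.8 * 0.91) = 8.8072 m/s


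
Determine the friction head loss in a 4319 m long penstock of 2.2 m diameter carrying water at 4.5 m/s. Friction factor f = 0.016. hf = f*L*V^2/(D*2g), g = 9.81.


hf = 0.016 * 4319 * 4.5^2 / (2.2 * 2 * 9.81) = 32.4195 m


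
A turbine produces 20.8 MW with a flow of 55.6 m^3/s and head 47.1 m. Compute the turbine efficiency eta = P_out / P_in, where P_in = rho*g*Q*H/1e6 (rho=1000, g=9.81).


P_in = 1000 * 9.81 * 55.6 * 47.1 / 1e6 = 25.6900 MW
eta = 20.8 / 25.6900 = 0.8097


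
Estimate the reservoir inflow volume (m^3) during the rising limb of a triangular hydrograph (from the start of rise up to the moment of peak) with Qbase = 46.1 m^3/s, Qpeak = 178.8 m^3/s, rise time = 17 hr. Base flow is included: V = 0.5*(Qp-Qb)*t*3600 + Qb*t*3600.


V = 0.5*(178.8 - 46.1)*17*3600 + 46.1*17*3600 = 6.8819e+06 m^3


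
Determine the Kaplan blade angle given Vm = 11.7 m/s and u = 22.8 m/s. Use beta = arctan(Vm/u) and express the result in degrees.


beta = arctan(11.7 / 22.8) = 27.1650 degrees


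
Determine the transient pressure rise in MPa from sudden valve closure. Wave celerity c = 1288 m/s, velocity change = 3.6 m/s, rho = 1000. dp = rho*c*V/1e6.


dp = 1000 * 1288 * 3.6 / 1e6 = 4.6368 MPa


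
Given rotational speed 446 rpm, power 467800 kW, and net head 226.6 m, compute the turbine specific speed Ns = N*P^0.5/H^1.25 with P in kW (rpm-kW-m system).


Ns = 446 * 467800^0.5 / 226.6^1.25 = 346.9685


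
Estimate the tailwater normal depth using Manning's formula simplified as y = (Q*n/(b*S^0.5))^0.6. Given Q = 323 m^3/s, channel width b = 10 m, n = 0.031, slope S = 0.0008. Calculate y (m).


y = (323 * 0.031 / (10 * 0.0008^0.5))^0.6 = 8.4999 m


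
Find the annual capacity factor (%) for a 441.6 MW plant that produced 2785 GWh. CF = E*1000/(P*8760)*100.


CF = 2785 * 1000 / (441.6 * 8760) * 100 = 71.9933 %


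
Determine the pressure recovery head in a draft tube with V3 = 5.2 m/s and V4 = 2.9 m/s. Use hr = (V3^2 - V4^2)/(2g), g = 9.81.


hr = (5.2^2 - 2.9^2) / (2*9.81) = 0.9495 m


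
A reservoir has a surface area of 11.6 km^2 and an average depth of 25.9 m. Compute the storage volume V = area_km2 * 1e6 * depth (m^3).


V = 11.6 * 1e6 * 25.9 = 3.0044e+08 m^3


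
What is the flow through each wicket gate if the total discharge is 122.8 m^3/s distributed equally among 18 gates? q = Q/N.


q = 122.8 / 18 = 6.8222 m^3/s


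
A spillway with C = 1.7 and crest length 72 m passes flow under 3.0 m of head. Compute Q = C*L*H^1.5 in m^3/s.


Q = 1.7 * 72 * 3.0^1.5 = 636.0091 m^3/s


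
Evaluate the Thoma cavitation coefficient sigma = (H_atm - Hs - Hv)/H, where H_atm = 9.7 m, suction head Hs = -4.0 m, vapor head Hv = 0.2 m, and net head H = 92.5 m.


sigma = (9.7 - (-4.0) - 0.2) / 92.5 = 0.1459


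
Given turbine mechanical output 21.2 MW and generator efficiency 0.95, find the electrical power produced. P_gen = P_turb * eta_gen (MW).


P_gen = 21.2 * 0.95 = 20.1400 MW


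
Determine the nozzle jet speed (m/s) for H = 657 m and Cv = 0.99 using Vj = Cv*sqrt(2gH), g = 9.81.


Vj = 0.99 * sqrt(2*9.81*657) = 112.4003 m/s


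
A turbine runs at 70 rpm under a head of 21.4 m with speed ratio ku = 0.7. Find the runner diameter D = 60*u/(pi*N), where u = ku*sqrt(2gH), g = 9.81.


u = 0.7 * sqrt(2*9.81*21.4) = 14.3435 m/s
D = 60 * 14.3435 / (pi * 70) = 3.9134 m


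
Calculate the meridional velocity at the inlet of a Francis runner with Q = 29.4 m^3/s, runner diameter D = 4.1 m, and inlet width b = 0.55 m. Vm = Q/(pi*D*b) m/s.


Vm = 29.4 / (pi * 4.1 * 0.55) = 4.1500 m/s


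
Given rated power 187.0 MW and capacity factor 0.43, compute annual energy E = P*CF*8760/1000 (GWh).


E = 187.0 * 0.43 * 8760 / 1000 = 704.3916 GWh


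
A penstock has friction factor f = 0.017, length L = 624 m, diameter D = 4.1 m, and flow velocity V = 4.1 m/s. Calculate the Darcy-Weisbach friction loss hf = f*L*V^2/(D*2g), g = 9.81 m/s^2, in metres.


hf = 0.017 * 624 * 4.1^2 / (4.1 * 2 * 9.81) = 2.2168 m


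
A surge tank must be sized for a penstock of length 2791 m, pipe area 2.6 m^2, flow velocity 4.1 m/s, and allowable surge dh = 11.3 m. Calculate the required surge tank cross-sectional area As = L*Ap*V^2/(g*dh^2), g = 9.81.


As = 2791 * 2.6 * 4.1^2 / (9.81 * 11.3^2) = 97.3812 m^2


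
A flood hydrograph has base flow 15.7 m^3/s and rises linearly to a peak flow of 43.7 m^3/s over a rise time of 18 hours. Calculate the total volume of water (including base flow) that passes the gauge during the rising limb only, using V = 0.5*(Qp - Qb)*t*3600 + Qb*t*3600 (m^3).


V = 0.5*(43.7 - 15.7)*18*3600 + 15.7*18*3600 = 1.9246e+06 m^3


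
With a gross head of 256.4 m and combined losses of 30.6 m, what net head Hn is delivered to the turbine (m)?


Hn = 256.4 - 30.6 = 225.8000 m


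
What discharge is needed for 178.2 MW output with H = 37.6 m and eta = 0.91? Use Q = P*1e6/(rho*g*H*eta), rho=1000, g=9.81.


Q = 178.2 * 1e6 / (1000 * 9.81 * 37.6 * 0.91) = 530.8960 m^3/s


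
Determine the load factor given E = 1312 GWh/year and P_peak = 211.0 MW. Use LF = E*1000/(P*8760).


LF = 1312 * 1000 / (211.0 * 8760) = 0.7098


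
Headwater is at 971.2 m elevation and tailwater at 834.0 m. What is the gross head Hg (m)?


Hg = 971.2 - 834.0 = 137.2000 m


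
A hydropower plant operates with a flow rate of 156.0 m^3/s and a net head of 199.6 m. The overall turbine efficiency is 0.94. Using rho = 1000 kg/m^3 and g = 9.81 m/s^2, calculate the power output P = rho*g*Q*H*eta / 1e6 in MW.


P = 1000 * 9.81 * 156.0 * 199.6 * 0.94 / 1e6 = 287.1323 MW


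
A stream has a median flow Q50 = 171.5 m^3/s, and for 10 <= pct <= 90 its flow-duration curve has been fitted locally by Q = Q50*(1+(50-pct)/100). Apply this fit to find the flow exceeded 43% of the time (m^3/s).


Q = 171.5 * (1 + (50 - 43)/100) = 183.5050 m^3/s


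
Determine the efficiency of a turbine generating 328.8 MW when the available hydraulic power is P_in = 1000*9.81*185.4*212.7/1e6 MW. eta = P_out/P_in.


P_in = 1000 * 9.81 * 185.4 * 212.7 / 1e6 = 386.8532 MW
eta = 328.8 / 386.8532 = 0.8499


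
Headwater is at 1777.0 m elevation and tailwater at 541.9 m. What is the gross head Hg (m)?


Hg = 1777.0 - 541.9 = 1235.1000 m


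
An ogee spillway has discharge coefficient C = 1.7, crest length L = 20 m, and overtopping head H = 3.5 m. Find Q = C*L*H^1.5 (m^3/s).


Q = 1.7 * 20 * 3.5^1.5 = 222.6286 m^3/s


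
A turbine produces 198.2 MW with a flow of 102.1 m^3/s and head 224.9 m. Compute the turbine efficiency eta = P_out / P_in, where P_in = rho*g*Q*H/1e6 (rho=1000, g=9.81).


P_in = 1000 * 9.81 * 102.1 * 224.9 / 1e6 = 225.2601 MW
eta = 198.2 / 225.2601 = 0.8799


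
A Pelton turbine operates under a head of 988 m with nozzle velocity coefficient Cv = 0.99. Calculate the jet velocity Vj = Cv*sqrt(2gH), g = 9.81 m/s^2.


Vj = 0.99 * sqrt(2*9.81*988) = 137.8362 m/s


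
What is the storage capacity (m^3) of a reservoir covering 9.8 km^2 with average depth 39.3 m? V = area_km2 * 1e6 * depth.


V = 9.8 * 1e6 * 39.3 = 3.8514e+08 m^3


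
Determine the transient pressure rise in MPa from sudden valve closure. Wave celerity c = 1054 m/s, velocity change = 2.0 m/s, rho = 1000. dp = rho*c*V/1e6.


dp = 1000 * 1054 * 2.0 / 1e6 = 2.1080 MPa


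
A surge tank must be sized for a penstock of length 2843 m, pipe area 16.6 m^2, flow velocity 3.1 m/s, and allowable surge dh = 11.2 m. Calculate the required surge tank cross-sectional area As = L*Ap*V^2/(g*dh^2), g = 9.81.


As = 2843 * 16.6 * 3.1^2 / (9.81 * 11.2^2) = 368.5558 m^2
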